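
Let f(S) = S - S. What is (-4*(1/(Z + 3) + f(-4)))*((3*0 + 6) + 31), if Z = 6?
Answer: -148/9 ≈ -16.444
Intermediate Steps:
f(S) = 0
(-4*(1/(Z + 3) + f(-4)))*((3*0 + 6) + 31) = (-4*(1/(6 + 3) + 0))*((3*0 + 6) + 31) = (-4*(1/9 + 0))*((0 + 6) + 31) = (-4*(⅑ + 0))*(6 + 31) = -4*⅑*37 = -4/9*37 = -148/9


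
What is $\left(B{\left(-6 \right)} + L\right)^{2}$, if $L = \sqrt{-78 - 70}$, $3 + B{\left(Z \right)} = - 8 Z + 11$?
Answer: $2988 + 224 i \sqrt{37} \approx 2988.0 + 1362.5 i$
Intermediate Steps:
$B{\left(Z \right)} = 8 - 8 Z$ ($B{\left(Z \right)} = -3 - \left(-11 + 8 Z\right) = 8 - 8 Z$)
$L = 2 i \sqrt{37}$ ($L = \sqrt{-148} = 2 i \sqrt{37} \approx 12.166 i$)
$\left(B{\left(-6 \right)} + L\right)^{2} = \left(\left(8 - -48\right) + 2 i \sqrt{37}\right)^{2} = \left(\left(8 + 48\right) + 2 i \sqrt{37}\right)^{2} = \left(56 + 2 i \sqrt{37}\right)^{2}$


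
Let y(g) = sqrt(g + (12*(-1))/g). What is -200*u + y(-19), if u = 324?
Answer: -64800 + I*sqrt(6631)/19 ≈ -64800.0 + 4.2858*I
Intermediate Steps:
y(g) = sqrt(g - 12/g)
-200*u + y(-19) = -200*324 + sqrt(-19 - 12/(-19)) = -64800 + sqrt(-19 - 12*(-1/19)) = -64800 + sqrt(-19 + 12/19) = -64800 + sqrt(-349/19) = -64800 + I*sqrt(6631)/19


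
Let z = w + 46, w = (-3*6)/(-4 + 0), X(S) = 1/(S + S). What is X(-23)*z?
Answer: -101/92 ≈ -1.0978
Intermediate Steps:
X(S) = 1/(2*S)
w = 9/2 (w = -18/(-4) = -18*(-1/4) = 9/2 ≈ 4.5000)
z = 101/2 (z = 9/2 + 46 = 101/2 ≈ 50.500)
X(-23)*z = ((1/2)/(-23))*(101/2) = ((1/2)*(-1/23))*(101/2) = -1/46*101/2 = -101/92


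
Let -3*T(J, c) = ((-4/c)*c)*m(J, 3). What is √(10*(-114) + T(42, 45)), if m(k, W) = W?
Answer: 4*I*√71 ≈ 33.705*I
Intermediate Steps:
T(J, c) = 4 (T(J, c) = -(-4/c)*c*3/3 = -(-4)*3/3 = -⅓*(-12) = 4)
√(10*(-114) + T(42, 45)) = √(10*(-114) + 4) = √(-1140 + 4) = √(-1136) = 4*I*√71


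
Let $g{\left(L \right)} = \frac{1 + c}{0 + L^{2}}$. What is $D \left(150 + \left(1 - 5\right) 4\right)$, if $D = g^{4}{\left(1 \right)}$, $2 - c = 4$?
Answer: $134$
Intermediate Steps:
$c = -2$ ($c = 2 - 4 = -2$)
$g{\left(L \right)} = - \frac{1}{L^{2}}$ ($g{\left(L \right)} = \frac{1 - 2}{0 + L^{2}} = - \frac{1}{L^{2}}$)
$D = 1$ ($D = \left(- 1^{-2}\right)^{4} = \left(\left(-1\right) 1\right)^{4} = \left(-1\right)^{4} = 1$)
$D \left(150 + \left(1 - 5\right) 4\right) = 1 \left(150 + \left(1 - 5\right) 4\right) = 1 \left(150 - 16\right) = 1 \cdot 134 = 134$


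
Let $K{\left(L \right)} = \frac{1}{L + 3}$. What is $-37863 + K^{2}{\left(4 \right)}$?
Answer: $- \frac{1855286}{49} \approx -37863.0$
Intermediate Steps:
$K{\left(L \right)} = \frac{1}{3 + L}$
$-37863 + K^{2}{\left(4 \right)} = -37863 + \left(\frac{1}{3 + 4}\right)^{2} = -37863 + \left(\frac{1}{7}\right)^{2} = -37863 + \frac{1}{49} = - \frac{1855286}{49}$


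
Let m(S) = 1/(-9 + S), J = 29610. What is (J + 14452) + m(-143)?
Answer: 6697423/152 ≈ 44062.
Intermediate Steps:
(J + 14452) + m(-143) = (29610 + 14452) + 1/(-9 - 143) = 44062 + 1/(-152) = 44062 - 1/152 = 6697423/152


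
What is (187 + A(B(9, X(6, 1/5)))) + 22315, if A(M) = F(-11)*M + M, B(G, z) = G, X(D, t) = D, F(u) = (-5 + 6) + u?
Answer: 22421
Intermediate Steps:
F(u) = 1 + u
A(M) = -9*M (A(M) = (1 - 11)*M + M = -10*M + M = -9*M)
(187 + A(B(9, X(6, 1/5)))) + 22315 = (187 - 9*9) + 22315 = (187 - 81) + 22315 = 106 + 22315 = 22421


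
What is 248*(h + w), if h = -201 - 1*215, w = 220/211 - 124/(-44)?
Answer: -237230600/2321 ≈ -1.0221e+5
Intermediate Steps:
w = 8961/2321 (w = 220*(1/211) - 124*(-1/44) = 220/211 + 31/11 = 8961/2321 ≈ 3.8608)
h = -416 (h = -201 - 215 = -416)
248*(h + w) = 248*(-416 + 8961/2321) = 248*(-956575/2321) = -237230600/2321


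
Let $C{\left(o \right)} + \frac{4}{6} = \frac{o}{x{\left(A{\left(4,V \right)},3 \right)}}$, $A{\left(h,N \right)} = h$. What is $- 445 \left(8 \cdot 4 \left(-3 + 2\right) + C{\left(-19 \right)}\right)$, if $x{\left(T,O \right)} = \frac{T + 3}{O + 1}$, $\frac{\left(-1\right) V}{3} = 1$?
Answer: $\frac{406730}{21} \approx 19368.0$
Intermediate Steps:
$V = -3$ ($V = \left(-3\right) 1 = -3$)
$x{\left(T,O \right)} = \frac{3 + T}{1 + O}$
$C{\left(o \right)} = - \frac{2}{3} + \frac{4 o}{7}$ ($C{\left(o \right)} = - \frac{2}{3} + \frac{o}{\frac{1}{1 + 3} \left(3 + 4\right)} = - \frac{2}{3} + \frac{o}{\frac{1}{4} \cdot 7} = - \frac{2}{3} + \frac{o}{\frac{7}{4}} = - \frac{2}{3} + o \frac{4}{7} = - \frac{2}{3} + \frac{4 o}{7}$)
$- 445 \left(8 \cdot 4 \left(-3 + 2\right) + C{\left(-19 \right)}\right) = - 445 \left(8 \cdot 4 \left(-3 + 2\right) + \left(- \frac{2}{3} + \frac{4}{7} \left(-19\right)\right)\right) = - 445 \left(8 \cdot 4 \left(-1\right) - \frac{242}{21}\right) = - 445 \left(8 \left(-4\right) - \frac{242}{21}\right) = - 445 \left(-32 - \frac{242}{21}\right) = \left(-445\right) \left(- \frac{914}{21}\right) = \frac{406730}{21}$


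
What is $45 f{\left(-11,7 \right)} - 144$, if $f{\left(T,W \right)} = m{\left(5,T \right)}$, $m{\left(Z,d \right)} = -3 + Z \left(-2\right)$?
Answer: $-729$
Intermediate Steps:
$m{\left(Z,d \right)} = -3 - 2 Z$
$f{\left(T,W \right)} = -13$ ($f{\left(T,W \right)} = -3 - 10 = -13$)
$45 f{\left(-11,7 \right)} - 144 = 45 \left(-13\right) - 144 = -585 - 144 = -729$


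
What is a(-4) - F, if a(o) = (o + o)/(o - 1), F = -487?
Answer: 2443/5 ≈ 488.60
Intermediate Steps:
a(o) = 2*o/(-1 + o) (a(o) = (2*o)/(-1 + o) = 2*o/(-1 + o))
a(-4) - F = 2*(-4)/(-1 - 4) - 1*(-487) = 2*(-4)/(-5) + 487 = 2*(-4)*(-1/5) + 487 = 8/5 + 487 = 2443/5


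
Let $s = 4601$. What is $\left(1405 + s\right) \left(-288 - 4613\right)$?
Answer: $-29435406$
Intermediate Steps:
$\left(1405 + s\right) \left(-288 - 4613\right) = \left(1405 + 4601\right) \left(-288 - 4613\right) = 6006 \left(-4901\right) = -29435406$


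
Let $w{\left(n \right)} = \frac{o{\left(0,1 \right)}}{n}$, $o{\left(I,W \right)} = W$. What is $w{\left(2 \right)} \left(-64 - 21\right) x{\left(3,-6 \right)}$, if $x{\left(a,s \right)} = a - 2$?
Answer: $- \frac{85}{2} \approx -42.5$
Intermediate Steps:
$x{\left(a,s \right)} = -2 + a$
$w{\left(n \right)} = \frac{1}{n}$ ($w{\left(n \right)} = 1 \frac{1}{n} = \frac{1}{n}$)
$w{\left(2 \right)} \left(-64 - 21\right) x{\left(3,-6 \right)} = \frac{\left(-64 - 21\right) \left(-2 + 3\right)}{2} = \frac{\left(-85\right) 1}{2} = \frac{1}{2} \left(-85\right) = - \frac{85}{2}$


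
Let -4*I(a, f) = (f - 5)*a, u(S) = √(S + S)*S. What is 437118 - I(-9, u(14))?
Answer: 1748517/4 - 63*√7 ≈ 4.3696e+5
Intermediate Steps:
u(S) = √2*S^(3/2) (u(S) = √(2*S)*S = (√2*√S)*S = √2*S^(3/2))
I(a, f) = -a*(-5 + f)/4 (I(a, f) = -(f - 5)*a/4 = -(-5 + f)*a/4 = -a*(-5 + f)/4)
437118 - I(-9, u(14)) = 437118 - (-9)*(5 - √2*14^(3/2))/4 = 437118 - (-9)*(5 - √2*14*√14)/4 = 437118 - (-9)*(5 - 28*√7)/4 = 437118 - (-45/4 + 63*√7) = 437118 + (45/4 - 63*√7) = 1748517/4 - 63*√7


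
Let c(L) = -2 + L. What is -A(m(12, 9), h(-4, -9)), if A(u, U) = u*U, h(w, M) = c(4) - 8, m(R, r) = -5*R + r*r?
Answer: 126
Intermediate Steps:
m(R, r) = r**2 - 5*R (m(R, r) = -5*R + r**2 = r**2 - 5*R)
h(w, M) = -6 (h(w, M) = (-2 + 4) - 8 = 2 - 8 = -6)
A(u, U) = U*u
-A(m(12, 9), h(-4, -9)) = -(-6)*(9**2 - 5*12) = -(-6)*(81 - 60) = -(-6)*21 = -1*(-126) = 126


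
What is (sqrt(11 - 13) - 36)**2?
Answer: (36 - I*sqrt(2))**2 ≈ 1294.0 - 101.82*I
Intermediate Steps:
(sqrt(11 - 13) - 36)**2 = (sqrt(-2) - 36)**2 = (I*sqrt(2) - 36)**2 = (-36 + I*sqrt(2))**2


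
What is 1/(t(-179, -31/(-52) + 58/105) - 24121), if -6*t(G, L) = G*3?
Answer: -2/48063 ≈ -4.1612e-5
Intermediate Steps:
t(G, L) = -G/2 (t(G, L) = -G*3/6 = -G/2)
1/(t(-179, -31/(-52) + 58/105) - 24121) = 1/(-1/2*(-179) - 24121) = 1/(179/2 - 24121) = 1/(-48063/2) = -2/48063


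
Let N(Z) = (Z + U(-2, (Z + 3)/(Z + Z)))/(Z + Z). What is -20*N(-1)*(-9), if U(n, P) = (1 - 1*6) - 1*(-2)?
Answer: 360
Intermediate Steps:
U(n, P) = -3 (U(n, P) = (1 - 6) + 2 = -5 + 2 = -3)
N(Z) = (-3 + Z)/(2*Z) (N(Z) = (Z - 3)/(Z + Z) = (-3 + Z)/((2*Z)) = (-3 + Z)*(1/(2*Z)) = (-3 + Z)/(2*Z))
-20*N(-1)*(-9) = -20*(½)*(-3 - 1)/(-1)*(-9) = -20*(½)*(-1)*(-4)*(-9) = -40*(-9) = -20*(-18) = 360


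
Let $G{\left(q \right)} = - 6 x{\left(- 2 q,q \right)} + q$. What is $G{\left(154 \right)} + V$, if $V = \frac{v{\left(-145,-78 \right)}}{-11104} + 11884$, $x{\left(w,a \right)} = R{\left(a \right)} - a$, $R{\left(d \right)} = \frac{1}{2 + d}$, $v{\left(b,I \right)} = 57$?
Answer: $\frac{1871084331}{144352} \approx 12962.0$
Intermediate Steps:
$x{\left(w,a \right)} = \frac{1}{2 + a} - a$
$G{\left(q \right)} = q - \frac{6 \left(1 - q \left(2 + q\right)\right)}{2 + q}$ ($G{\left(q \right)} = - 6 \frac{1 - q \left(2 + q\right)}{2 + q} + q = - \frac{6 \left(1 - q \left(2 + q\right)\right)}{2 + q} + q = q - \frac{6 \left(1 - q \left(2 + q\right)\right)}{2 + q}$)
$V = \frac{131959879}{11104}$ ($V = \frac{57}{-11104} + 11884 = 57 \left(- \frac{1}{11104}\right) + 11884 = - \frac{57}{11104} + 11884 = \frac{131959879}{11104} \approx 11884.0$)
$G{\left(154 \right)} + V = \frac{-6 + 7 \cdot 154 \left(2 + 154\right)}{2 + 154} + \frac{131959879}{11104} = \frac{-6 + 7 \cdot 154 \cdot 156}{156} + \frac{131959879}{11104} = \frac{-6 + 168168}{156} + \frac{131959879}{11104} = \frac{1}{156} \cdot 168162 + \frac{131959879}{11104} = \frac{28027}{26} + \frac{131959879}{11104} = \frac{1871084331}{144352}$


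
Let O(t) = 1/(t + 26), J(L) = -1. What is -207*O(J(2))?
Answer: -207/25 ≈ -8.2800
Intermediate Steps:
O(t) = 1/(26 + t)
-207*O(J(2)) = -207/(26 - 1) = -207/25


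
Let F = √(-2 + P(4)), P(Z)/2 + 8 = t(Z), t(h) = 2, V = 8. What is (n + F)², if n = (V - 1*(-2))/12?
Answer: -479/36 + 5*I*√14/3 ≈ -13.306 + 6.2361*I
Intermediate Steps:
P(Z) = -12 (P(Z) = -16 + 2*2 = -16 + 4 = -12)
F = I*√14 (F = √(-2 - 12) = √(-14) = I*√14 ≈ 3.7417*I)
n = ⅚ (n = (8 - 1*(-2))/12 = (8 + 2)*(1/12) = 10*(1/12) = ⅚ ≈ 0.83333)
(n + F)² = (⅚ + I*√14)²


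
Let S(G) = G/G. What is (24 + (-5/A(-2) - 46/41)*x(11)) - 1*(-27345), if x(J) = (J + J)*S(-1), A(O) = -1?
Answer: 1125627/41 ≈ 27454.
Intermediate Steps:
S(G) = 1
x(J) = 2*J (x(J) = (J + J)*1 = (2*J)*1 = 2*J)
(24 + (-5/A(-2) - 46/41)*x(11)) - 1*(-27345) = (24 + (-5/(-1) - 46/41)*(2*11)) - 1*(-27345) = (24 + (-5*(-1) - 46*1/41)*22) + 27345 = (24 + (5 - 46/41)*22) + 27345 = (24 + (159/41)*22) + 27345 = (24 + 3498/41) + 27345 = 4482/41 + 27345 = 1125627/41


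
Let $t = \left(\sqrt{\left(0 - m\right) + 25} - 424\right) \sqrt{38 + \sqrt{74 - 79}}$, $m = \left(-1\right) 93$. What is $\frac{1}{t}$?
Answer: $\frac{1}{\left(-424 + \sqrt{118}\right) \sqrt{38 + i \sqrt{5}}} \approx -0.00039215 + 1.1528 \cdot 10^{-5} i$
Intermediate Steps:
$m = -93$
$t = \sqrt{38 + i \sqrt{5}} \left(-424 + \sqrt{118}\right)$ ($t = \left(\sqrt{\left(0 - -93\right) + 25} - 424\right) \sqrt{38 + \sqrt{74 - 79}} = \left(\sqrt{\left(0 + 93\right) + 25} - 424\right) \sqrt{38 + \sqrt{-5}} = \left(\sqrt{93 + 25} - 424\right) \sqrt{38 + i \sqrt{5}} = \left(\sqrt{118} - 424\right) \sqrt{38 + i \sqrt{5}} = \left(-424 + \sqrt{118}\right) \sqrt{38 + i \sqrt{5}} = \sqrt{38 + i \sqrt{5}} \left(-424 + \sqrt{118}\right) \approx -2547.9 - 74.898 i$)
$\frac{1}{t} = \frac{1}{\sqrt{38 + i \sqrt{5}} \left(-424 + \sqrt{118}\right)} = \frac{1}{\left(-424 + \sqrt{118}\right) \sqrt{38 + i \sqrt{5}}}$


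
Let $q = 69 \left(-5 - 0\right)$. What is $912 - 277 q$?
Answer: $96477$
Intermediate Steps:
$q = -345$ ($q = 69 \left(-5 + 0\right) = 69 \left(-5\right) = -345$)
$912 - 277 q = 912 - -95565 = 912 + 95565 = 96477$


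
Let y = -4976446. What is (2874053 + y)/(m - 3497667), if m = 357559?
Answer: 2102393/3140108 ≈ 0.66953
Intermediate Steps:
(2874053 + y)/(m - 3497667) = (2874053 - 4976446)/(357559 - 3497667) = -2102393/(-3140108) = -2102393*(-1/3140108) = 2102393/3140108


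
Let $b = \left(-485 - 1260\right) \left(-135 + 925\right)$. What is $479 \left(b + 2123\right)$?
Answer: $-659308533$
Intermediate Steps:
$b = -1378550$ ($b = \left(-1745\right) 790 = -1378550$)
$479 \left(b + 2123\right) = 479 \left(-1378550 + 2123\right) = 479 \left(-1376427\right) = -659308533$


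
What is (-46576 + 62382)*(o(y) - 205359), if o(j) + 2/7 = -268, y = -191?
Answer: -3250144878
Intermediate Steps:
o(j) = -1878/7 (o(j) = -2/7 - 268 = -1878/7)
(-46576 + 62382)*(o(y) - 205359) = (-46576 + 62382)*(-1878/7 - 205359) = 15806*(-1439391/7) = -3250144878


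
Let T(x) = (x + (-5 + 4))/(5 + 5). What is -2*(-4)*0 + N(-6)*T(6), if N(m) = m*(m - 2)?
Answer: 24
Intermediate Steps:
N(m) = m*(-2 + m)
T(x) = -⅒ + x/10 (T(x) = (x - 1)/10 = (-1 + x)*(⅒) = -⅒ + x/10)
-2*(-4)*0 + N(-6)*T(6) = -2*(-4)*0 + (-6*(-2 - 6))*(-⅒ + (⅒)*6) = 8*0 + (-6*(-8))*(-⅒ + ⅗) = 0 + 48*(½) = 0 + 24 = 24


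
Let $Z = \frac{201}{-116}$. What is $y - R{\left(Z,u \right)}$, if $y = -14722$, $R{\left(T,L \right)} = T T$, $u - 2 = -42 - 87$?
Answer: $- \frac{198139633}{13456} \approx -14725.0$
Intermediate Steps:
$Z = - \frac{201}{116}$ ($Z = 201 \left(- \frac{1}{116}\right) = - \frac{201}{116} \approx -1.7328$)
$u = -127$ ($u = 2 - 129 = -127$)
$R{\left(T,L \right)} = T^{2}$
$y - R{\left(Z,u \right)} = -14722 - \left(- \frac{201}{116}\right)^{2} = -14722 - \frac{40401}{13456} = - \frac{198139633}{13456}$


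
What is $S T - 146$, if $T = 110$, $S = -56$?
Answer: $-6306$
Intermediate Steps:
$S T - 146 = \left(-56\right) 110 - 146 = -6160 - 146 = -6306$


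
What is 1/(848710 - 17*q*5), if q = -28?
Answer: 1/851090 ≈ 1.1750e-6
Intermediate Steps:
1/(848710 - 17*q*5) = 1/(848710 - 17*(-28)*5) = 1/(848710 + 476*5) = 1/(848710 + 2380) = 1/851090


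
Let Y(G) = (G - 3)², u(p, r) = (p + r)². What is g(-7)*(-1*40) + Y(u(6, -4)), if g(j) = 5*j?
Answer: 1401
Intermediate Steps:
Y(G) = (-3 + G)²
g(-7)*(-1*40) + Y(u(6, -4)) = (5*(-7))*(-1*40) + (-3 + (6 - 4)²)² = -35*(-40) + (-3 + 2²)² = 1400 + (-3 + 4)² = 1400 + 1² = 1400 + 1 = 1401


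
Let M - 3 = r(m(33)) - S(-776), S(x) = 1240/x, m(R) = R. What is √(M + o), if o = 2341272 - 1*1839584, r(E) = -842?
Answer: 2*√1178125819/97 ≈ 707.71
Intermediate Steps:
o = 501688 (o = 2341272 - 1839584 = 501688)
M = -81228/97 (M = 3 + (-842 - 1240/(-776)) = 3 + (-842 - 1240*(-1)/776) = 3 + (-842 - 1*(-155/97)) = 3 + (-842 + 155/97) = 3 - 81519/97 = -81228/97 ≈ -837.40)
√(M + o) = √(-81228/97 + 501688) = √(48582508/97) = 2*√1178125819/97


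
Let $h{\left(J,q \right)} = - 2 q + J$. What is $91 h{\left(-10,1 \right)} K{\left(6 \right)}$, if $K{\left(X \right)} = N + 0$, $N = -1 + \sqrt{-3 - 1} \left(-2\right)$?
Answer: $1092 + 4368 i \approx 1092.0 + 4368.0 i$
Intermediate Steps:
$N = -1 - 4 i$ ($N = -1 + \sqrt{-4} \left(-2\right) = -1 + 2 i \left(-2\right) = -1 - 4 i \approx -1.0 - 4.0 i$)
$K{\left(X \right)} = -1 - 4 i$ ($K{\left(X \right)} = \left(-1 - 4 i\right) + 0 = -1 - 4 i$)
$h{\left(J,q \right)} = J - 2 q$
$91 h{\left(-10,1 \right)} K{\left(6 \right)} = 91 \left(-10 - 2\right) \left(-1 - 4 i\right) = 91 \left(-12\right) \left(-1 - 4 i\right) = - 1092 \left(-1 - 4 i\right) = 1092 + 4368 i$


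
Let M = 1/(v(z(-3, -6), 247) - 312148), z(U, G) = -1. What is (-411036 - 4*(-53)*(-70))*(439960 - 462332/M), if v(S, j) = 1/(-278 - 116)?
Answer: -12107799777264046328/197 ≈ -6.1461e+16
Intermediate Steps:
v(S, j) = -1/394 (v(S, j) = 1/(-394) = -1/394)
M = -394/122986313 (M = 1/(-1/394 - 312148) = 1/(-122986313/394) = -394/122986313 ≈ -3.2036e-6)
(-411036 - 4*(-53)*(-70))*(439960 - 462332/M) = (-411036 - 4*(-53)*(-70))*(439960 - 462332/(-394/122986313)) = (-411036 + 212*(-70))*(439960 - 462332*(-122986313/394)) = (-411036 - 14840)*(439960 + 28430254030958/197) = -425876*28430340703078/197 = -12107799777264046328/197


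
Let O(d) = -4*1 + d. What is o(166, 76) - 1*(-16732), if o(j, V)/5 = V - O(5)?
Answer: 17107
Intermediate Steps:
O(d) = -4 + d
o(j, V) = -5 + 5*V (o(j, V) = 5*(V - (-4 + 5)) = 5*(V - 1*1) = 5*(V - 1) = 5*(-1 + V) = -5 + 5*V)
o(166, 76) - 1*(-16732) = (-5 + 5*76) - 1*(-16732) = (-5 + 380) + 16732 = 375 + 16732 = 17107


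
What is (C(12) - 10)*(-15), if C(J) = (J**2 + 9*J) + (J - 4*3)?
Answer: -3630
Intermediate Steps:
C(J) = -12 + J**2 + 10*J (C(J) = (J**2 + 9*J) + (J - 12) = (J**2 + 9*J) + (-12 + J) = -12 + J**2 + 10*J)
(C(12) - 10)*(-15) = ((-12 + 12**2 + 10*12) - 10)*(-15) = ((-12 + 144 + 120) - 10)*(-15) = (252 - 10)*(-15) = 242*(-15) = -3630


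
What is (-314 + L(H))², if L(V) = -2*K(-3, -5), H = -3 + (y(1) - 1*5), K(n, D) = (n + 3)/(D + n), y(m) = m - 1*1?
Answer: 98596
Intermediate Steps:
y(m) = -1 + m (y(m) = m - 1 = -1 + m)
K(n, D) = (3 + n)/(D + n)
H = -8 (H = -3 + ((-1 + 1) - 1*5) = -3 + (0 - 5) = -3 - 5 = -8)
L(V) = 0 (L(V) = -2*(3 - 3)/(-5 - 3) = -2*0/(-8) = -(-1)*0/4 = -2*0 = 0)
(-314 + L(H))² = (-314 + 0)² = (-314)² = 98596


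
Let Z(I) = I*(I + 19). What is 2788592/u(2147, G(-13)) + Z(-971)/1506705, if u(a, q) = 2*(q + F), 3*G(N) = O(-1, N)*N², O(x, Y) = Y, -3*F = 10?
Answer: -6300338130896/3325297935 ≈ -1894.7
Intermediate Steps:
F = -10/3 (F = -⅓*10 = -10/3 ≈ -3.3333)
Z(I) = I*(19 + I)
G(N) = N³/3 (G(N) = (N*N²)/3 = N³/3)
u(a, q) = -20/3 + 2*q (u(a, q) = 2*(q - 10/3) = 2*(-10/3 + q) = -20/3 + 2*q)
2788592/u(2147, G(-13)) + Z(-971)/1506705 = 2788592/(-20/3 + 2*((⅓)*(-13)³)) - 971*(19 - 971)/1506705 = 2788592/(-20/3 + 2*((⅓)*(-2197))) - 971*(-952)*(1/1506705) = 2788592/(-20/3 + 2*(-2197/3)) + 924392*(1/1506705) = 2788592/(-20/3 - 4394/3) + 924392/1506705 = 2788592/(-4414/3) + 924392/1506705 = 2788592*(-3/4414) + 924392/1506705 = -4182888/2207 + 924392/1506705 = -6300338130896/3325297935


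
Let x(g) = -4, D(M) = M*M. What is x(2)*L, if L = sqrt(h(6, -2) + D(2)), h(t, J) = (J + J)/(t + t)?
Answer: -4*sqrt(33)/3 ≈ -7.6594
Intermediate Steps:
D(M) = M**2
h(t, J) = J/t (h(t, J) = (2*J)/((2*t)) = (2*J)*(1/(2*t)) = J/t)
L = sqrt(33)/3 (L = sqrt(-2/6 + 2**2) = sqrt(-2*1/6 + 4) = sqrt(-1/3 + 4) = sqrt(11/3) = sqrt(33)/3 ≈ 1.9149)
x(2)*L = -4*sqrt(33)/3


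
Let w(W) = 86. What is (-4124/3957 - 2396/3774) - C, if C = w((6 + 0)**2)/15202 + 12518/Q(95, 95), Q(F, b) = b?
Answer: -79948828826023/599086838845 ≈ -133.45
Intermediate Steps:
C = 95153403/722095 (C = 86/15202 + 12518/95 = 86*(1/15202) + 12518*(1/95) = 43/7601 + 12518/95 = 95153403/722095 ≈ 131.77)
(-4124/3957 - 2396/3774) - C = (-4124/3957 - 2396/3774) - 1*95153403/722095 = (-4124*1/3957 - 2396*1/3774) - 95153403/722095 = (-4124/3957 - 1198/1887) - 95153403/722095 = -1391386/829651 - 95153403/722095 = -79948828826023/599086838845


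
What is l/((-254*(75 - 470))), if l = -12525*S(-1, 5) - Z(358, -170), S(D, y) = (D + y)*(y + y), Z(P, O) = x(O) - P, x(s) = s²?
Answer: -264771/50165 ≈ -5.2780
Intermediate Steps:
Z(P, O) = O² - P
S(D, y) = 2*y*(D + y) (S(D, y) = (D + y)*(2*y) = 2*y*(D + y))
l = -529542 (l = -25050*5*(-1 + 5) - ((-170)² - 1*358) = -25050*5*4 - (28900 - 358) = -12525*40 - 1*28542 = -501000 - 28542 = -529542)
l/((-254*(75 - 470))) = -529542*(-1/(254*(75 - 470))) = -529542/((-254*(-395))) = -529542/100330 = -529542*1/100330 = -264771/50165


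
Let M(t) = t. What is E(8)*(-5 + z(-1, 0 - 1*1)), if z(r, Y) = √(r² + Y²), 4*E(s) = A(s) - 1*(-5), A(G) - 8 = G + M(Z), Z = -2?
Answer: -95/4 + 19*√2/4 ≈ -17.032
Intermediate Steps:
A(G) = 6 + G (A(G) = 8 + (G - 2) = 8 + (-2 + G) = 6 + G)
E(s) = 11/4 + s/4 (E(s) = ((6 + s) - 1*(-5))/4 = ((6 + s) + 5)/4 = (11 + s)/4 = 11/4 + s/4)
z(r, Y) = √(Y² + r²)
E(8)*(-5 + z(-1, 0 - 1*1)) = (11/4 + (¼)*8)*(-5 + √((0 - 1*1)² + (-1)²)) = (11/4 + 2)*(-5 + √((0 - 1)² + 1)) = 19*(-5 + √((-1)² + 1))/4 = 19*(-5 + √(1 + 1))/4 = 19*(-5 + √2)/4 = -95/4 + 19*√2/4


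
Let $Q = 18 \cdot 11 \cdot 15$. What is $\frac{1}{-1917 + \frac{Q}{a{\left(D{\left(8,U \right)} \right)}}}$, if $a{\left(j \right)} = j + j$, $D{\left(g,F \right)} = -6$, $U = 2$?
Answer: $- \frac{2}{4329} \approx -0.000462$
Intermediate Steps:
$a{\left(j \right)} = 2 j$
$Q = 2970$ ($Q = 198 \cdot 15 = 2970$)
$\frac{1}{-1917 + \frac{Q}{a{\left(D{\left(8,U \right)} \right)}}} = \frac{1}{-1917 + \frac{2970}{2 \left(-6\right)}} = \frac{1}{-1917 + \frac{2970}{-12}} = \frac{1}{-1917 + 2970 \left(- \frac{1}{12}\right)} = \frac{1}{-1917 - \frac{495}{2}} = \frac{1}{- \frac{4329}{2}} = - \frac{2}{4329}$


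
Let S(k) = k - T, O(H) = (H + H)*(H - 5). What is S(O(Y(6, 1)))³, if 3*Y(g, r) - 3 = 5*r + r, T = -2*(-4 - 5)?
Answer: -27000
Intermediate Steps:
T = 18 (T = -2*(-9) = 18)
Y(g, r) = 1 + 2*r (Y(g, r) = 1 + (5*r + r)/3 = 1 + (6*r)/3 = 1 + 2*r)
O(H) = 2*H*(-5 + H) (O(H) = (2*H)*(-5 + H) = 2*H*(-5 + H))
S(k) = -18 + k (S(k) = k - 1*18 = k - 18 = -18 + k)
S(O(Y(6, 1)))³ = (-18 + 2*(1 + 2*1)*(-5 + (1 + 2*1)))³ = (-18 + 2*(1 + 2)*(-5 + (1 + 2)))³ = (-18 + 2*3*(-5 + 3))³ = (-18 + 2*3*(-2))³ = (-18 - 12)³ = (-30)³ = -27000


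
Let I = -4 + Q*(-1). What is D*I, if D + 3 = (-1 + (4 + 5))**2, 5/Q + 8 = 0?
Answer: -1647/8 ≈ -205.88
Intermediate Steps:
Q = -5/8 (Q = 5/(-8 + 0) = 5/(-8) = 5*(-1/8) = -5/8 ≈ -0.62500)
I = -27/8 (I = -4 - 5/8*(-1) = -4 + 5/8 = -27/8 ≈ -3.3750)
D = 61 (D = -3 + (-1 + (4 + 5))**2 = -3 + (-1 + 9)**2 = -3 + 8**2 = -3 + 64 = 61)
D*I = 61*(-27/8) = -1647/8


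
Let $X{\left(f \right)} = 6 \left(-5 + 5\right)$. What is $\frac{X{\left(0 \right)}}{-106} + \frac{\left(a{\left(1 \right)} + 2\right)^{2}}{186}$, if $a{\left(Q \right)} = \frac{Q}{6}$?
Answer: $\frac{169}{6696} \approx 0.025239$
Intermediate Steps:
$a{\left(Q \right)} = \frac{Q}{6}$ ($a{\left(Q \right)} = Q \frac{1}{6} = \frac{Q}{6}$)
$X{\left(f \right)} = 0$ ($X{\left(f \right)} = 6 \cdot 0 = 0$)
$\frac{X{\left(0 \right)}}{-106} + \frac{\left(a{\left(1 \right)} + 2\right)^{2}}{186} = \frac{0}{-106} + \frac{\left(\frac{1}{6} \cdot 1 + 2\right)^{2}}{186} = 0 \left(- \frac{1}{106}\right) + \left(\frac{1}{6} + 2\right)^{2} \cdot \frac{1}{186} = 0 + \left(\frac{13}{6}\right)^{2} \cdot \frac{1}{186} = 0 + \frac{169}{36} \cdot \frac{1}{186} = 0 + \frac{169}{6696} = \frac{169}{6696}$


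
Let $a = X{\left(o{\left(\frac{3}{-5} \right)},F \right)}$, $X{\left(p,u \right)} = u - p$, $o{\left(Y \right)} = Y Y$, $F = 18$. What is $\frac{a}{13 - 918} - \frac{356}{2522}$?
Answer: $- \frac{4583351}{28530125} \approx -0.16065$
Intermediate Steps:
$o{\left(Y \right)} = Y^{2}$
$a = \frac{441}{25}$ ($a = 18 - \left(\frac{3}{-5}\right)^{2} = 18 - \left(3 \left(- \frac{1}{5}\right)\right)^{2} = 18 - \left(- \frac{3}{5}\right)^{2} = 18 - \frac{9}{25} = \frac{441}{25} \approx 17.64$)
$\frac{a}{13 - 918} - \frac{356}{2522} = \frac{441}{25 \left(13 - 918\right)} - \frac{356}{2522} = \frac{441}{25 \left(13 - 918\right)} - \frac{178}{1261} = \frac{441}{25 \left(-905\right)} - \frac{178}{1261} = \frac{441}{25} \left(- \frac{1}{905}\right) - \frac{178}{1261} = - \frac{441}{22625} - \frac{178}{1261} = - \frac{4583351}{28530125}$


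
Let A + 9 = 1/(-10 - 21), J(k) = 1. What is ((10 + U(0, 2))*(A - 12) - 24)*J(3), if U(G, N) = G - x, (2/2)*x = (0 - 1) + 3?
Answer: -5960/31 ≈ -192.26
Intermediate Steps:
x = 2 (x = (0 - 1) + 3 = -1 + 3 = 2)
A = -280/31 (A = -9 + 1/(-10 - 21) = -9 + 1/(-31) = -9 - 1/31 = -280/31 ≈ -9.0323)
U(G, N) = -2 + G (U(G, N) = G - 1*2 = G - 2 = -2 + G)
((10 + U(0, 2))*(A - 12) - 24)*J(3) = ((10 + (-2 + 0))*(-280/31 - 12) - 24)*1 = ((10 - 2)*(-652/31) - 24)*1 = (8*(-652/31) - 24)*1 = (-5216/31 - 24)*1 = -5960/31*1 = -5960/31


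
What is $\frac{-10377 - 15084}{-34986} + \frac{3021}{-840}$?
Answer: $- \frac{669091}{233240} \approx -2.8687$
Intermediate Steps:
$\frac{-10377 - 15084}{-34986} + \frac{3021}{-840} = \left(-10377 - 15084\right) \left(- \frac{1}{34986}\right) + 3021 \left(- \frac{1}{840}\right) = \left(-25461\right) \left(- \frac{1}{34986}\right) - \frac{1007}{280} = \frac{8487}{11662} - \frac{1007}{280} = - \frac{669091}{233240}$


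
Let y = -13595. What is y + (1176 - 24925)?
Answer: -37344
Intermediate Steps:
y + (1176 - 24925) = -13595 + (1176 - 24925) = -13595 - 23749 = -37344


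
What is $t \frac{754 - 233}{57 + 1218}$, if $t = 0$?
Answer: $0$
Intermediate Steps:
$t \frac{754 - 233}{57 + 1218} = 0 \frac{754 - 233}{57 + 1218} = 0 \cdot \frac{521}{1275} = 0$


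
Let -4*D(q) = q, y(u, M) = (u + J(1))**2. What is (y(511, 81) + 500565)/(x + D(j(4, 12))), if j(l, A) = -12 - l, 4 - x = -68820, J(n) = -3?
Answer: 758629/68828 ≈ 11.022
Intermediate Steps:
x = 68824 (x = 4 - 1*(-68820) = 4 + 68820 = 68824)
y(u, M) = (-3 + u)**2 (y(u, M) = (u - 3)**2 = (-3 + u)**2)
D(q) = -q/4
(y(511, 81) + 500565)/(x + D(j(4, 12))) = ((-3 + 511)**2 + 500565)/(68824 - (-12 - 1*4)/4) = (508**2 + 500565)/(68824 - (-12 - 4)/4) = (258064 + 500565)/(68824 - 1/4*(-16)) = 758629/(68824 + 4) = 758629/68828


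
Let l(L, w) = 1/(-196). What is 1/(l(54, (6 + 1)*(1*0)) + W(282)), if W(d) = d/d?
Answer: 196/195 ≈ 1.0051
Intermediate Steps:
W(d) = 1
l(L, w) = -1/196
1/(l(54, (6 + 1)*(1*0)) + W(282)) = 1/(-1/196 + 1) = 1/(195/196) = 196/195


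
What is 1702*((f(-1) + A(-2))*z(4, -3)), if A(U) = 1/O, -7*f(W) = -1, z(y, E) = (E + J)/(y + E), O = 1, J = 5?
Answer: 27232/7 ≈ 3890.3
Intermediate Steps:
z(y, E) = (5 + E)/(E + y) (z(y, E) = (E + 5)/(y + E) = (5 + E)/(E + y))
f(W) = 1/7 (f(W) = -1/7*(-1) = 1/7)
A(U) = 1 (A(U) = 1/1 = 1)
1702*((f(-1) + A(-2))*z(4, -3)) = 1702*((1/7 + 1)*((5 - 3)/(-3 + 4))) = 1702*(8*(2/1)/7) = 1702*(8*(1*2)/7) = 1702*((8/7)*2) = 1702*(16/7) = 27232/7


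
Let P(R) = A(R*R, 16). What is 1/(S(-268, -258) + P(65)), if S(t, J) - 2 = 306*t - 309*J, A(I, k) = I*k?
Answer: 1/65316 ≈ 1.5310e-5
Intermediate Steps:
P(R) = 16*R**2 (P(R) = (R*R)*16 = R**2*16 = 16*R**2)
S(t, J) = 2 - 309*J + 306*t (S(t, J) = 2 + (306*t - 309*J) = 2 + (-309*J + 306*t) = 2 - 309*J + 306*t)
1/(S(-268, -258) + P(65)) = 1/((2 - 309*(-258) + 306*(-268)) + 16*65**2) = 1/((2 + 79722 - 82008) + 16*4225) = 1/(-2284 + 67600) = 1/65316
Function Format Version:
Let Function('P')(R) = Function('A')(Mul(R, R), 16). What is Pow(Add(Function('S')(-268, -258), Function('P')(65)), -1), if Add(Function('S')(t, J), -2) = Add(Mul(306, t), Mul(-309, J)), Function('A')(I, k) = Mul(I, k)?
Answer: Rational(1, 65316) ≈ 1.5310e-5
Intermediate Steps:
Function('P')(R) = Mul(16, Pow(R, 2)) (Function('P')(R) = Mul(Mul(R, R), 16) = Mul(Pow(R, 2), 16) = Mul(16, Pow(R, 2)))
Function('S')(t, J) = Add(2, Mul(-309, J), Mul(306, t)) (Function('S')(t, J) = Add(2, Add(Mul(306, t), Mul(-309, J))) = Add(2, Add(Mul(-309, J), Mul(306, t))) = Add(2, Mul(-309, J), Mul(306, t)))
Pow(Add(Function('S')(-268, -258), Function('P')(65)), -1) = Pow(Add(Add(2, Mul(-309, -258), Mul(306, -268)), Mul(16, Pow(65, 2))), -1) = Pow(Add(Add(2, 79722, -82008), Mul(16, 4225)), -1) = Pow(Add(-2284, 67600), -1) = Pow(65316, -1) = Rational(1, 65316)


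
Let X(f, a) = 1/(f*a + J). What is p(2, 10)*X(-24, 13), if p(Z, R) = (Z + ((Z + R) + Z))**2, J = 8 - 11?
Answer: -256/315 ≈ -0.81270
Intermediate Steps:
J = -3
p(Z, R) = (R + 3*Z)**2 (p(Z, R) = (Z + ((R + Z) + Z))**2 = (Z + (R + 2*Z))**2 = (R + 3*Z)**2)
X(f, a) = 1/(-3 + a*f) (X(f, a) = 1/(f*a - 3) = 1/(a*f - 3) = 1/(-3 + a*f))
p(2, 10)*X(-24, 13) = (10 + 3*2)**2/(-3 + 13*(-24)) = (10 + 6)**2/(-3 - 312) = 16**2/(-315) = 256*(-1/315) = -256/315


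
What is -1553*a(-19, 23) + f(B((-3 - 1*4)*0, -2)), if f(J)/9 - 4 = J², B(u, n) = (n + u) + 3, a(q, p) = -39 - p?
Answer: 96331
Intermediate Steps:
B(u, n) = 3 + n + u
f(J) = 36 + 9*J²
-1553*a(-19, 23) + f(B((-3 - 1*4)*0, -2)) = -1553*(-39 - 1*23) + (36 + 9*(3 - 2 + (-3 - 1*4)*0)²) = -1553*(-39 - 23) + (36 + 9*(3 - 2 + (-3 - 4)*0)²) = -1553*(-62) + (36 + 9*(3 - 2 - 7*0)²) = 96286 + (36 + 9*(3 - 2 + 0)²) = 96286 + (36 + 9*1²) = 96286 + (36 + 9*1) = 96286 + (36 + 9) = 96286 + 45 = 96331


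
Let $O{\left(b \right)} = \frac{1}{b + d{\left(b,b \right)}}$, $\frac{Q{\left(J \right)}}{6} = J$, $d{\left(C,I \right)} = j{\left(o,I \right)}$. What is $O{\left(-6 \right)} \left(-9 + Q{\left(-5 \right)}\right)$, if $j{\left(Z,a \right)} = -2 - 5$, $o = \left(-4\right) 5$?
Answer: $3$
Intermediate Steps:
$o = -20$
$j{\left(Z,a \right)} = -7$ ($j{\left(Z,a \right)} = -2 - 5 = -7$)
$d{\left(C,I \right)} = -7$
$Q{\left(J \right)} = 6 J$
$O{\left(b \right)} = \frac{1}{-7 + b}$ ($O{\left(b \right)} = \frac{1}{b - 7} = \frac{1}{-7 + b}$)
$O{\left(-6 \right)} \left(-9 + Q{\left(-5 \right)}\right) = \frac{-9 + 6 \left(-5\right)}{-7 - 6} = \frac{-9 - 30}{-13} = \left(- \frac{1}{13}\right) \left(-39\right) = 3$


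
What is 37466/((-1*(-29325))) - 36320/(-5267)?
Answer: 54887714/6715425 ≈ 8.1734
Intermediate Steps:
37466/((-1*(-29325))) - 36320/(-5267) = 37466/29325 - 36320*(-1/5267) = 37466*(1/29325) + 36320/5267 = 37466/29325 + 36320/5267 = 54887714/6715425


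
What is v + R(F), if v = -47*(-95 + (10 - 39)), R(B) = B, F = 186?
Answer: 6014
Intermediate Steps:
v = 5828 (v = -47*(-95 - 29) = -47*(-124) = 5828)
v + R(F) = 5828 + 186 = 6014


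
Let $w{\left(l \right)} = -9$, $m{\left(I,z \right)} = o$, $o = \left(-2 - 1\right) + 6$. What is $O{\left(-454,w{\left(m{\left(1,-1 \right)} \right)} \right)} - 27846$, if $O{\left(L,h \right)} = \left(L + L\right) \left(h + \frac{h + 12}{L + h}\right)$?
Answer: $- \frac{9106338}{463} \approx -19668.0$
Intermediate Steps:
$o = 3$ ($o = -3 + 6 = 3$)
$m{\left(I,z \right)} = 3$
$O{\left(L,h \right)} = 2 L \left(h + \frac{12 + h}{L + h}\right)$
$O{\left(-454,w{\left(m{\left(1,-1 \right)} \right)} \right)} - 27846 = 2 \left(-454\right) \frac{1}{-454 - 9} \left(12 - 9 + \left(-9\right)^{2} - -4086\right) - 27846 = 2 \left(-454\right) \frac{1}{-463} \left(12 - 9 + 81 + 4086\right) - 27846 = 2 \left(-454\right) \left(- \frac{1}{463}\right) 4170 - 27846 = \frac{3786360}{463} - 27846 = - \frac{9106338}{463}$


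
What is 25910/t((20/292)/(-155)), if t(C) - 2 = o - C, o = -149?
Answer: -5863433/33266 ≈ -176.26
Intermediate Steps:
t(C) = -147 - C (t(C) = 2 + (-149 - C) = -147 - C)
25910/t((20/292)/(-155)) = 25910/(-147 - 20/292/(-155)) = 25910/(-147 - 20*(1/292)*(-1)/155) = 25910/(-147 - 5*(-1)/(73*155)) = 25910/(-147 - 1*(-1/2263)) = 25910/(-147 + 1/2263) = 25910/(-332660/2263) = 25910*(-2263/332660) = -5863433/33266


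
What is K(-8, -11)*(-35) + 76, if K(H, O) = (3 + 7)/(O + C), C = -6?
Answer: 1642/17 ≈ 96.588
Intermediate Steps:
K(H, O) = 10/(-6 + O) (K(H, O) = (3 + 7)/(O - 6) = 10/(-6 + O))
K(-8, -11)*(-35) + 76 = (10/(-6 - 11))*(-35) + 76 = (10/(-17))*(-35) + 76 = (10*(-1/17))*(-35) + 76 = -10/17*(-35) + 76 = 350/17 + 76 = 1642/17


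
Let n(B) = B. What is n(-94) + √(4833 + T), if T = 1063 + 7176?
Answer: -94 + 4*√817 ≈ 20.333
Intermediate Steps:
T = 8239
n(-94) + √(4833 + T) = -94 + √(4833 + 8239) = -94 + √13072 = -94 + 4*√817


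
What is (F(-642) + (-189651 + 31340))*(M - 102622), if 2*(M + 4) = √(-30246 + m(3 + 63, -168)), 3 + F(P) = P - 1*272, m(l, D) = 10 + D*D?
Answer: 16340932728 - 159228*I*√503 ≈ 1.6341e+10 - 3.5711e+6*I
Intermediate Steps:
m(l, D) = 10 + D²
F(P) = -275 + P (F(P) = -3 + (P - 1*272) = -3 + (P - 272) = -3 + (-272 + P) = -275 + P)
M = -4 + I*√503 (M = -4 + √(-30246 + (10 + (-168)²))/2 = -4 + √(-30246 + (10 + 28224))/2 = -4 + √(-30246 + 28234)/2 = -4 + √(-2012)/2 = -4 + (2*I*√503)/2 = -4 + I*√503 ≈ -4.0 + 22.428*I)
(F(-642) + (-189651 + 31340))*(M - 102622) = ((-275 - 642) + (-189651 + 31340))*((-4 + I*√503) - 102622) = (-917 - 158311)*(-102626 + I*√503) = -159228*(-102626 + I*√503) = 16340932728 - 159228*I*√503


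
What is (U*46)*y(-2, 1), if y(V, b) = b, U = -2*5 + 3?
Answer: -322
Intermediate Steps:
U = -7 (U = -10 + 3 = -7)
(U*46)*y(-2, 1) = -7*46*1 = -322*1 = -322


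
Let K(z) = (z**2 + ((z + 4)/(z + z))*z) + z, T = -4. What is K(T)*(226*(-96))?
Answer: -260352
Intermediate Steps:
K(z) = 2 + z**2 + 3*z/2 (K(z) = (z**2 + ((4 + z)/((2*z)))*z) + z = (z**2 + ((4 + z)*(1/(2*z)))*z) + z = (z**2 + ((4 + z)/(2*z))*z) + z = (z**2 + (2 + z/2)) + z = (2 + z**2 + z/2) + z = 2 + z**2 + 3*z/2)
K(T)*(226*(-96)) = (2 + (-4)**2 + (3/2)*(-4))*(226*(-96)) = (2 + 16 - 6)*(-21696) = 12*(-21696) = -260352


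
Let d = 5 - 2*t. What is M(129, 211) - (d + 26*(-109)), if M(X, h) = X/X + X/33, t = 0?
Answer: 31173/11 ≈ 2833.9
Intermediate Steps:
M(X, h) = 1 + X/33 (M(X, h) = 1 + X*(1/33) = 1 + X/33)
d = 5 (d = 5 - 2*0 = 5 + 0 = 5)
M(129, 211) - (d + 26*(-109)) = (1 + (1/33)*129) - (5 + 26*(-109)) = (1 + 43/11) - (5 - 2834) = 54/11 - 1*(-2829) = 54/11 + 2829 = 31173/11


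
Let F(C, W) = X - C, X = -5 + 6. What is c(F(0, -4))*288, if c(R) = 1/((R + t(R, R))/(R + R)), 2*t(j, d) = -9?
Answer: -1152/7 ≈ -164.57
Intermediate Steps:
t(j, d) = -9/2 (t(j, d) = (1/2)*(-9) = -9/2)
X = 1
F(C, W) = 1 - C
c(R) = 2*R/(-9/2 + R) (c(R) = 1/((R - 9/2)/(R + R)) = 1/((-9/2 + R)/((2*R))) = 1/((-9/2 + R)*(1/(2*R))) = 1/((-9/2 + R)/(2*R)) = 2*R/(-9/2 + R))
c(F(0, -4))*288 = (4*(1 - 1*0)/(-9 + 2*(1 - 1*0)))*288 = (4*(1 + 0)/(-9 + 2*(1 + 0)))*288 = (4*1/(-9 + 2*1))*288 = (4*1/(-9 + 2))*288 = (4*1/(-7))*288 = (4*1*(-1/7))*288 = -4/7*288 = -1152/7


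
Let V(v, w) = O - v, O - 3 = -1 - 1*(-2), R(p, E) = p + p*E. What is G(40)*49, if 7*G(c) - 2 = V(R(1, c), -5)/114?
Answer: 1337/114 ≈ 11.728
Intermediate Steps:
R(p, E) = p + E*p
O = 4 (O = 3 + (-1 - 1*(-2)) = 3 + (-1 + 2) = 3 + 1 = 4)
V(v, w) = 4 - v
G(c) = 11/38 - c/798 (G(c) = 2/7 + ((4 - (1 + c))/114)/7 = 2/7 + ((4 - (1 + c))*(1/114))/7 = 2/7 + ((4 + (-1 - c))*(1/114))/7 = 2/7 + ((3 - c)*(1/114))/7 = 2/7 + (1/38 - c/114)/7 = 2/7 + (1/266 - c/798) = 11/38 - c/798)
G(40)*49 = (11/38 - 1/798*40)*49 = (11/38 - 20/399)*49 = (191/798)*49 = 1337/114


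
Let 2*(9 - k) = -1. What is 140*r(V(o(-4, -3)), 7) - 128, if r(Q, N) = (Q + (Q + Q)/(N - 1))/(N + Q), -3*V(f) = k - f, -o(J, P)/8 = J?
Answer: -912/29 ≈ -31.448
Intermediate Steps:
k = 19/2 (k = 9 - ½*(-1) = 9 + ½ = 19/2 ≈ 9.5000)
o(J, P) = -8*J
V(f) = -19/6 + f/3 (V(f) = -(19/2 - f)/3 = -19/6 + f/3)
r(Q, N) = (Q + 2*Q/(-1 + N))/(N + Q) (r(Q, N) = (Q + (2*Q)/(-1 + N))/(N + Q) = (Q + 2*Q/(-1 + N))/(N + Q))
140*r(V(o(-4, -3)), 7) - 128 = 140*((-19/6 + (-8*(-4))/3)*(1 + 7)/(7² - 1*7 - (-19/6 + (-8*(-4))/3) + 7*(-19/6 + (-8*(-4))/3))) - 128 = 140*((-19/6 + (⅓)*32)*8/(49 - 7 - (-19/6 + (⅓)*32) + 7*(-19/6 + (⅓)*32))) - 128 = 140*((-19/6 + 32/3)*8/(49 - 7 - (-19/6 + 32/3) + 7*(-19/6 + 32/3))) - 128 = 140*((15/2)*8/(49 - 7 - 1*15/2 + 7*(15/2))) - 128 = 140*((15/2)*8/(49 - 7 - 15/2 + 105/2)) - 128 = 140*((15/2)*8/87) - 128 = 140*((15/2)*(1/87)*8) - 128 = 140*(20/29) - 128 = 2800/29 - 128 = -912/29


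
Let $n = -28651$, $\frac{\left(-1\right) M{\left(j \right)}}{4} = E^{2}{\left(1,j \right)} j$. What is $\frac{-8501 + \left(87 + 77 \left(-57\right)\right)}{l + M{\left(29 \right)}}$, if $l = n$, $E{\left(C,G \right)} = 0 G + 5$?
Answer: $\frac{12803}{31551} \approx 0.40579$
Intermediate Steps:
$E{\left(C,G \right)} = 5$ ($E{\left(C,G \right)} = 0 + 5 = 5$)
$M{\left(j \right)} = - 100 j$ ($M{\left(j \right)} = - 4 \cdot 5^{2} j = - 4 \cdot 25 j = - 100 j$)
$l = -28651$
$\frac{-8501 + \left(87 + 77 \left(-57\right)\right)}{l + M{\left(29 \right)}} = \frac{-8501 + \left(87 + 77 \left(-57\right)\right)}{-28651 - 2900} = \frac{-8501 + \left(87 - 4389\right)}{-28651 - 2900} = \frac{-8501 - 4302}{-31551} = \left(-12803\right) \left(- \frac{1}{31551}\right) = \frac{12803}{31551}$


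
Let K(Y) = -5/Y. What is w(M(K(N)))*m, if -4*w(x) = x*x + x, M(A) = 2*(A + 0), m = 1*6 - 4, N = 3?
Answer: -35/9 ≈ -3.8889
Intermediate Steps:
m = 2 (m = 6 - 4 = 2)
M(A) = 2*A
w(x) = -x/4 - x²/4 (w(x) = -(x*x + x)/4 = -(x² + x)/4 = -(x + x²)/4 = -x/4 - x²/4)
w(M(K(N)))*m = -2*(-5/3)*(1 + 2*(-5/3))/4*2 = -¼*(-10/3)*(1 - 10/3)*2 = -¼*(-10/3)*(-7/3)*2 = -35/18*2 = -35/9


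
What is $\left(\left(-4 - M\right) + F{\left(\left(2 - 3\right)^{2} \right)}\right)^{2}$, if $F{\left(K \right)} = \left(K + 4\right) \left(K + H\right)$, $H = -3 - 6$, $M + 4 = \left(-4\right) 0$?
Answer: $1600$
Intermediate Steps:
$M = -4$ ($M = -4 - 0 = -4 + 0 = -4$)
$H = -9$ ($H = -3 - 6 = -9$)
$F{\left(K \right)} = \left(-9 + K\right) \left(4 + K\right)$ ($F{\left(K \right)} = \left(K + 4\right) \left(K - 9\right) = \left(4 + K\right) \left(-9 + K\right) = \left(-9 + K\right) \left(4 + K\right)$)
$\left(\left(-4 - M\right) + F{\left(\left(2 - 3\right)^{2} \right)}\right)^{2} = \left(\left(-4 - -4\right) - \left(36 - \left(2 - 3\right)^{4} + 5 \left(2 - 3\right)^{2}\right)\right)^{2} = \left(\left(-4 + 4\right) - \left(36 - 1 + 5\right)\right)^{2} = \left(0 - \left(41 - 1\right)\right)^{2} = \left(0 - 40\right)^{2} = \left(-40\right)^{2} = 1600$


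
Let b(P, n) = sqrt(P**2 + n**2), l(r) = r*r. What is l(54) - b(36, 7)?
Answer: 2916 - sqrt(1345) ≈ 2879.3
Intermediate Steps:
l(r) = r**2
l(54) - b(36, 7) = 54**2 - sqrt(36**2 + 7**2) = 2916 - sqrt(1296 + 49) = 2916 - sqrt(1345)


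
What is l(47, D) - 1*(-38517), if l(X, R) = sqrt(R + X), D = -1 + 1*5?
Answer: 38517 + sqrt(51) ≈ 38524.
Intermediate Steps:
D = 4 (D = -1 + 5 = 4)
l(47, D) - 1*(-38517) = sqrt(4 + 47) - 1*(-38517) = sqrt(51) + 38517 = 38517 + sqrt(51)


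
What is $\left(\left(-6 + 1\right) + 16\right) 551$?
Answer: $6061$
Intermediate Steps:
$\left(\left(-6 + 1\right) + 16\right) 551 = \left(-5 + 16\right) 551 = 11 \cdot 551 = 6061$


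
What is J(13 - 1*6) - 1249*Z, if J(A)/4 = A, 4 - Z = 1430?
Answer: 1781102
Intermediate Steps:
Z = -1426 (Z = 4 - 1*1430 = 4 - 1430 = -1426)
J(A) = 4*A
J(13 - 1*6) - 1249*Z = 4*(13 - 1*6) - 1249*(-1426) = 4*(13 - 6) + 1781074 = 4*7 + 1781074 = 28 + 1781074 = 1781102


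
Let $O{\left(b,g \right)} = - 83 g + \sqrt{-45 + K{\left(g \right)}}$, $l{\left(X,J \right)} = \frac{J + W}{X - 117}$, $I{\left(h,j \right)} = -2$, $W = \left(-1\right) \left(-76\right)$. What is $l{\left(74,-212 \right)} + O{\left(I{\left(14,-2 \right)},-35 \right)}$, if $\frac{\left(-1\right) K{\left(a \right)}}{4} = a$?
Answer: $\frac{125051}{43} + \sqrt{95} \approx 2917.9$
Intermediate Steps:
$K{\left(a \right)} = - 4 a$
$W = 76$
$l{\left(X,J \right)} = \frac{76 + J}{-117 + X}$ ($l{\left(X,J \right)} = \frac{J + 76}{X - 117} = \frac{76 + J}{-117 + X}$)
$O{\left(b,g \right)} = \sqrt{-45 - 4 g} - 83 g$ ($O{\left(b,g \right)} = - 83 g + \sqrt{-45 - 4 g} = \sqrt{-45 - 4 g} - 83 g$)
$l{\left(74,-212 \right)} + O{\left(I{\left(14,-2 \right)},-35 \right)} = \frac{76 - 212}{-117 + 74} + \left(\sqrt{-45 - -140} - -2905\right) = \frac{1}{-43} \left(-136\right) + \left(\sqrt{-45 + 140} + 2905\right) = \left(- \frac{1}{43}\right) \left(-136\right) + \left(\sqrt{95} + 2905\right) = \frac{136}{43} + \left(2905 + \sqrt{95}\right) = \frac{125051}{43} + \sqrt{95}$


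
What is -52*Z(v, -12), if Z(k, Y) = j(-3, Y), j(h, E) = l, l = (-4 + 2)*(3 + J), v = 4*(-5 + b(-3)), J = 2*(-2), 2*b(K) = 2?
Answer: -104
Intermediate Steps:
b(K) = 1 (b(K) = (½)*2 = 1)
J = -4
v = -16 (v = 4*(-5 + 1) = 4*(-4) = -16)
l = 2 (l = (-4 + 2)*(3 - 4) = -2*(-1) = 2)
j(h, E) = 2
Z(k, Y) = 2
-52*Z(v, -12) = -52*2 = -104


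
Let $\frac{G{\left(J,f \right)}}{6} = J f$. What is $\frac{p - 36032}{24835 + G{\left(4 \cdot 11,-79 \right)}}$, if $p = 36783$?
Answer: $\frac{751}{3979} \approx 0.18874$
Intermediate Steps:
$G{\left(J,f \right)} = 6 J f$
$\frac{p - 36032}{24835 + G{\left(4 \cdot 11,-79 \right)}} = \frac{36783 - 36032}{24835 + 6 \cdot 4 \cdot 11 \left(-79\right)} = \frac{751}{24835 + 6 \cdot 44 \left(-79\right)} = \frac{751}{24835 - 20856} = \frac{751}{3979}$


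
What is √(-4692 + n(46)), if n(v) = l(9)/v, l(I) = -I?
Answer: I*√9928686/46 ≈ 68.5*I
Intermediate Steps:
n(v) = -9/v (n(v) = (-1*9)/v = -9/v)
√(-4692 + n(46)) = √(-4692 - 9/46) = √(-215841/46) = I*√9928686/46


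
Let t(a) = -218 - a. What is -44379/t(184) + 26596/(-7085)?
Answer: 928849/8710 ≈ 106.64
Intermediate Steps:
-44379/t(184) + 26596/(-7085) = -44379/(-218 - 1*184) + 26596/(-7085) = -44379/(-218 - 184) + 26596*(-1/7085) = -44379/(-402) - 244/65 = -44379*(-1/402) - 244/65 = 14793/134 - 244/65 = 928849/8710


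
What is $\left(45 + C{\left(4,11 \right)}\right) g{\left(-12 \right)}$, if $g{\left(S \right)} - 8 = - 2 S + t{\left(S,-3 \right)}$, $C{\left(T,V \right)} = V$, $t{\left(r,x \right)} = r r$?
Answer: $9856$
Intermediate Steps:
$t{\left(r,x \right)} = r^{2}$
$g{\left(S \right)} = 8 + S^{2} - 2 S$ ($g{\left(S \right)} = 8 + \left(- 2 S + S^{2}\right) = 8 + \left(S^{2} - 2 S\right) = 8 + S^{2} - 2 S$)
$\left(45 + C{\left(4,11 \right)}\right) g{\left(-12 \right)} = \left(45 + 11\right) \left(8 + \left(-12\right)^{2} - -24\right) = 56 \left(8 + 144 + 24\right) = 56 \cdot 176 = 9856$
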